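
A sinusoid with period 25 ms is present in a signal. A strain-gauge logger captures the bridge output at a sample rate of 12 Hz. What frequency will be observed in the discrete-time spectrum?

4 Hz

T = 25 ms → f = 1/T = 40 Hz.
40 Hz mod fs = 4 Hz.
4 Hz ≤ fs/2 = 6 Hz, appears at 4 Hz.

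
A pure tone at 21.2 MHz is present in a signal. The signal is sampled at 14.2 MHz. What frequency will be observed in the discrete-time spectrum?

7 MHz

21.2 MHz mod fs = 7 MHz.
7 MHz ≤ fs/2 = 7.1 MHz, appears at 7 MHz.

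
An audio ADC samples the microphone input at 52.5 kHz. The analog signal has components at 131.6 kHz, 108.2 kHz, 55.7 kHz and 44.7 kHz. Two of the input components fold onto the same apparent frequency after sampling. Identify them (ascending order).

55.7 kHz, 108.2 kHz

fs/2 = 26.25 kHz.
131.6 kHz mod fs = 26.6 kHz.
26.6 kHz > fs/2 = 26.25 kHz, folds to fs − 26.6 kHz = 25.9 kHz.
108.2 kHz mod fs = 3.2 kHz.
3.2 kHz ≤ fs/2 = 26.25 kHz, appears at 3.2 kHz.
55.7 kHz mod fs = 3.2 kHz.
3.2 kHz ≤ fs/2 = 26.25 kHz, appears at 3.2 kHz.
44.7 kHz > fs/2 = 26.25 kHz, folds to fs − 44.7 kHz = 7.8 kHz.
55.7 kHz and 108.2 kHz both map to 3.2 kHz.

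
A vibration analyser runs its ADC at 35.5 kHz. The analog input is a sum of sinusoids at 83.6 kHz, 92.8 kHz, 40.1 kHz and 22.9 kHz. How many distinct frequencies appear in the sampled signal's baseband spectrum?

fs/2 = 17.75 kHz.
83.6 kHz mod fs = 12.6 kHz.
12.6 kHz ≤ fs/2 = 17.75 kHz, appears at 12.6 kHz.
92.8 kHz mod fs = 21.8 kHz.
21.8 kHz > fs/2 = 17.75 kHz, folds to fs − 21.8 kHz = 13.7 kHz.
40.1 kHz mod fs = 4.6 kHz.
4.6 kHz ≤ fs/2 = 17.75 kHz, appears at 4.6 kHz.
22.9 kHz > fs/2 = 17.75 kHz, folds to fs − 22.9 kHz = 12.6 kHz.
Distinct values: {4.6 kHz, 12.6 kHz, 13.7 kHz} → 3.

3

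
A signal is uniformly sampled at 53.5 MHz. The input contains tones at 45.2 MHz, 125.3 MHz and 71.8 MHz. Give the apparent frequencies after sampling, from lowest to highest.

8.3 MHz, 18.3 MHz

fs/2 = 26.75 MHz.
45.2 MHz > fs/2 = 26.75 MHz, folds to fs − 45.2 MHz = 8.3 MHz.
125.3 MHz mod fs = 18.3 MHz.
18.3 MHz ≤ fs/2 = 26.75 MHz, appears at 18.3 MHz.
71.8 MHz mod fs = 18.3 MHz.
18.3 MHz ≤ fs/2 = 26.75 MHz, appears at 18.3 MHz.
Distinct values: {8.3 MHz, 18.3 MHz}.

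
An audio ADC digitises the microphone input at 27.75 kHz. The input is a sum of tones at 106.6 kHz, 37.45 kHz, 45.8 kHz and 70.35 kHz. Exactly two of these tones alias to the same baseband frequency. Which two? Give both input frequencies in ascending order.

fs/2 = 13.875 kHz.
106.6 kHz mod fs = 23.35 kHz.
23.35 kHz > fs/2 = 13.875 kHz, folds to fs − 23.35 kHz = 4.4 kHz.
37.45 kHz mod fs = 9.7 kHz.
9.7 kHz ≤ fs/2 = 13.875 kHz, appears at 9.7 kHz.
45.8 kHz mod fs = 18.05 kHz.
18.05 kHz > fs/2 = 13.875 kHz, folds to fs − 18.05 kHz = 9.7 kHz.
70.35 kHz mod fs = 14.85 kHz.
14.85 kHz > fs/2 = 13.875 kHz, folds to fs − 14.85 kHz = 12.9 kHz.
37.45 kHz and 45.8 kHz both map to 9.7 kHz.

37.45 kHz, 45.8 kHz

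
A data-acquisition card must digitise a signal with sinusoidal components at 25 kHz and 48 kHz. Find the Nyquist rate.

Highest-frequency component: 48 kHz.
Nyquist rate = 2 × 48 kHz = 96 kHz.

96 kHz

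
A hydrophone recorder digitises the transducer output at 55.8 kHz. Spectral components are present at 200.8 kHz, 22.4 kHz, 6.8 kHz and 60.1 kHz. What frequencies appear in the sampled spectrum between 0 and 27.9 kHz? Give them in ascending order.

fs/2 = 27.9 kHz.
200.8 kHz mod fs = 33.4 kHz.
33.4 kHz > fs/2 = 27.9 kHz, folds to fs − 33.4 kHz = 22.4 kHz.
22.4 kHz ≤ fs/2 = 27.9 kHz, passes unchanged.
6.8 kHz ≤ fs/2 = 27.9 kHz, passes unchanged.
60.1 kHz mod fs = 4.3 kHz.
4.3 kHz ≤ fs/2 = 27.9 kHz, appears at 4.3 kHz.
Distinct values: {4.3 kHz, 6.8 kHz, 22.4 kHz}.

4.3 kHz, 6.8 kHz, 22.4 kHz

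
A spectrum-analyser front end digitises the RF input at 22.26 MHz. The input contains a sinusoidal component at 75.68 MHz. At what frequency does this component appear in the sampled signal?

8.9 MHz

75.68 MHz mod fs = 8.9 MHz.
8.9 MHz ≤ fs/2 = 11.13 MHz, appears at 8.9 MHz.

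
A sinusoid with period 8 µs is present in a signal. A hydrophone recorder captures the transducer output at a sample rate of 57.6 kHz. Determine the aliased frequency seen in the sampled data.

9.8 kHz

T = 8 µs → f = 1/T = 125 kHz.
125 kHz mod fs = 9.8 kHz.
9.8 kHz ≤ fs/2 = 28.8 kHz, appears at 9.8 kHz.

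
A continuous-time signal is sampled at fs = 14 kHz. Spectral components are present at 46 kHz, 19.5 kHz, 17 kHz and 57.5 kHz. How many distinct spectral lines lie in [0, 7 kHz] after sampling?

fs/2 = 7 kHz.
46 kHz mod fs = 4 kHz.
4 kHz ≤ fs/2 = 7 kHz, appears at 4 kHz.
19.5 kHz mod fs = 5.5 kHz.
5.5 kHz ≤ fs/2 = 7 kHz, appears at 5.5 kHz.
17 kHz mod fs = 3 kHz.
3 kHz ≤ fs/2 = 7 kHz, appears at 3 kHz.
57.5 kHz mod fs = 1.5 kHz.
1.5 kHz ≤ fs/2 = 7 kHz, appears at 1.5 kHz.
Distinct values: {1.5 kHz, 3 kHz, 4 kHz, 5.5 kHz} → 4.

4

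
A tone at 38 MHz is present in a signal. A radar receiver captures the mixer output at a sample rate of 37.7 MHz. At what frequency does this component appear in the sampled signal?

38 MHz mod fs = 0.3 MHz.
0.3 MHz ≤ fs/2 = 18.85 MHz, appears at 0.3 MHz.

0.3 MHz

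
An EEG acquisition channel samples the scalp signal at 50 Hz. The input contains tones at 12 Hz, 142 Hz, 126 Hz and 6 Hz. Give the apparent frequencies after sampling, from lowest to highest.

fs/2 = 25 Hz.
12 Hz ≤ fs/2 = 25 Hz, passes unchanged.
142 Hz mod fs = 42 Hz.
42 Hz > fs/2 = 25 Hz, folds to fs − 42 Hz = 8 Hz.
126 Hz mod fs = 26 Hz.
26 Hz > fs/2 = 25 Hz, folds to fs − 26 Hz = 24 Hz.
6 Hz ≤ fs/2 = 25 Hz, passes unchanged.
Distinct values: {6 Hz, 8 Hz, 12 Hz, 24 Hz}.

6 Hz, 8 Hz, 12 Hz, 24 Hz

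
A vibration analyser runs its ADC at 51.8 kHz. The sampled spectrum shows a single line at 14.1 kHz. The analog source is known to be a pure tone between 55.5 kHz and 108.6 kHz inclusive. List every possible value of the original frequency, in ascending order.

Frequencies that alias to 14.1 kHz are k·fs ± 14.1 kHz for integer k ≥ 0.
k=0: 14.1 kHz.
k=1: 37.7 kHz, 65.9 kHz.
k=2: 89.5 kHz, 117.7 kHz.
k=3: 141.3 kHz, 169.5 kHz.
Within [55.5 kHz, 108.6 kHz]: 65.9 kHz, 89.5 kHz.

65.9 kHz, 89.5 kHz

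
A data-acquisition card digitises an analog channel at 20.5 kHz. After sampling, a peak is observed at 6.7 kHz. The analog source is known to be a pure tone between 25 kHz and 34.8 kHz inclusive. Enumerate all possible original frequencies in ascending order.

Frequencies that alias to 6.7 kHz are k·fs ± 6.7 kHz for integer k ≥ 0.
k=0: 6.7 kHz.
k=1: 13.8 kHz, 27.2 kHz.
k=2: 34.3 kHz, 47.7 kHz.
k=3: 54.8 kHz, 68.2 kHz.
Within [25 kHz, 34.8 kHz]: 27.2 kHz, 34.3 kHz.

27.2 kHz, 34.3 kHz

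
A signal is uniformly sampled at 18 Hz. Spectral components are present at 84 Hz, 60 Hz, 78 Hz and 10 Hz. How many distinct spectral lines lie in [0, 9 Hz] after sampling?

fs/2 = 9 Hz.
84 Hz mod fs = 12 Hz.
12 Hz > fs/2 = 9 Hz, folds to fs − 12 Hz = 6 Hz.
60 Hz mod fs = 6 Hz.
6 Hz ≤ fs/2 = 9 Hz, appears at 6 Hz.
78 Hz mod fs = 6 Hz.
6 Hz ≤ fs/2 = 9 Hz, appears at 6 Hz.
10 Hz > fs/2 = 9 Hz, folds to fs − 10 Hz = 8 Hz.
Distinct values: {6 Hz, 8 Hz} → 2.

2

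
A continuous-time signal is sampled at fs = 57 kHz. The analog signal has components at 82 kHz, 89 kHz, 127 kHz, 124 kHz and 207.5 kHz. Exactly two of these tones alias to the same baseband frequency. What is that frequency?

fs/2 = 28.5 kHz.
82 kHz mod fs = 25 kHz.
25 kHz ≤ fs/2 = 28.5 kHz, appears at 25 kHz.
89 kHz mod fs = 32 kHz.
32 kHz > fs/2 = 28.5 kHz, folds to fs − 32 kHz = 25 kHz.
127 kHz mod fs = 13 kHz.
13 kHz ≤ fs/2 = 28.5 kHz, appears at 13 kHz.
124 kHz mod fs = 10 kHz.
10 kHz ≤ fs/2 = 28.5 kHz, appears at 10 kHz.
207.5 kHz mod fs = 36.5 kHz.
36.5 kHz > fs/2 = 28.5 kHz, folds to fs − 36.5 kHz = 20.5 kHz.
82 kHz and 89 kHz both map to 25 kHz.

25 kHz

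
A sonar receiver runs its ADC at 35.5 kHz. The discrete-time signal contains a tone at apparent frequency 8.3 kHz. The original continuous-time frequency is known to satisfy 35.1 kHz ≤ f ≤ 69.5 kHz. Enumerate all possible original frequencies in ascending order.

43.8 kHz, 62.7 kHz

Frequencies that alias to 8.3 kHz are k·fs ± 8.3 kHz for integer k ≥ 0.
k=0: 8.3 kHz.
k=1: 27.2 kHz, 43.8 kHz.
k=2: 62.7 kHz, 79.3 kHz.
k=3: 98.2 kHz, 114.8 kHz.
Within [35.1 kHz, 69.5 kHz]: 43.8 kHz, 62.7 kHz.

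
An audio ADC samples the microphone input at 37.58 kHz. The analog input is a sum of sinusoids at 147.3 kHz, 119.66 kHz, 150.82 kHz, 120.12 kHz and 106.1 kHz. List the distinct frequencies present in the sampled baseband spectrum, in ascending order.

0.5 kHz, 3.02 kHz, 6.64 kHz, 6.92 kHz, 7.38 kHz

fs/2 = 18.79 kHz.
147.3 kHz mod fs = 34.56 kHz.
34.56 kHz > fs/2 = 18.79 kHz, folds to fs − 34.56 kHz = 3.02 kHz.
119.66 kHz mod fs = 6.92 kHz.
6.92 kHz ≤ fs/2 = 18.79 kHz, appears at 6.92 kHz.
150.82 kHz mod fs = 0.5 kHz.
0.5 kHz ≤ fs/2 = 18.79 kHz, appears at 0.5 kHz.
120.12 kHz mod fs = 7.38 kHz.
7.38 kHz ≤ fs/2 = 18.79 kHz, appears at 7.38 kHz.
106.1 kHz mod fs = 30.94 kHz.
30.94 kHz > fs/2 = 18.79 kHz, folds to fs − 30.94 kHz = 6.64 kHz.
Distinct values: {0.5 kHz, 3.02 kHz, 6.64 kHz, 6.92 kHz, 7.38 kHz}.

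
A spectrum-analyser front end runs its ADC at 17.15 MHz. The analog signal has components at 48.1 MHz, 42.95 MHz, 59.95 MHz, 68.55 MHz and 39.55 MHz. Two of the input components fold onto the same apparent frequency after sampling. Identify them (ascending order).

fs/2 = 8.575 MHz.
48.1 MHz mod fs = 13.8 MHz.
13.8 MHz > fs/2 = 8.575 MHz, folds to fs − 13.8 MHz = 3.35 MHz.
42.95 MHz mod fs = 8.65 MHz.
8.65 MHz > fs/2 = 8.575 MHz, folds to fs − 8.65 MHz = 8.5 MHz.
59.95 MHz mod fs = 8.5 MHz.
8.5 MHz ≤ fs/2 = 8.575 MHz, appears at 8.5 MHz.
68.55 MHz mod fs = 17.1 MHz.
17.1 MHz > fs/2 = 8.575 MHz, folds to fs − 17.1 MHz = 0.05 MHz.
39.55 MHz mod fs = 5.25 MHz.
5.25 MHz ≤ fs/2 = 8.575 MHz, appears at 5.25 MHz.
42.95 MHz and 59.95 MHz both map to 8.5 MHz.

42.95 MHz, 59.95 MHz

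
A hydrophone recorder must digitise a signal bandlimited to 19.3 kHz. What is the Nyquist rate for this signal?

38.6 kHz

Nyquist rate = 2 × 19.3 kHz = 38.6 kHz.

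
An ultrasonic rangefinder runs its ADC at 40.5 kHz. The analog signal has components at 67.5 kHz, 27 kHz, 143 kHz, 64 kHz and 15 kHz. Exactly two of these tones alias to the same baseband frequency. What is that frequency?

13.5 kHz

fs/2 = 20.25 kHz.
67.5 kHz mod fs = 27 kHz.
27 kHz > fs/2 = 20.25 kHz, folds to fs − 27 kHz = 13.5 kHz.
27 kHz > fs/2 = 20.25 kHz, folds to fs − 27 kHz = 13.5 kHz.
143 kHz mod fs = 21.5 kHz.
21.5 kHz > fs/2 = 20.25 kHz, folds to fs − 21.5 kHz = 19 kHz.
64 kHz mod fs = 23.5 kHz.
23.5 kHz > fs/2 = 20.25 kHz, folds to fs − 23.5 kHz = 17 kHz.
15 kHz ≤ fs/2 = 20.25 kHz, passes unchanged.
27 kHz and 67.5 kHz both map to 13.5 kHz.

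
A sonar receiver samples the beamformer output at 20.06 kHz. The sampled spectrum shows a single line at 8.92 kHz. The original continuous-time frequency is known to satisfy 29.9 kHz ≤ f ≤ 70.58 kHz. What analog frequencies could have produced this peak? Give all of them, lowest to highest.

31.2 kHz, 49.04 kHz, 51.26 kHz, 69.1 kHz

Frequencies that alias to 8.92 kHz are k·fs ± 8.92 kHz for integer k ≥ 0.
k=0: 8.92 kHz.
k=1: 11.14 kHz, 28.98 kHz.
k=2: 31.2 kHz, 49.04 kHz.
k=3: 51.26 kHz, 69.1 kHz.
k=4: 71.32 kHz, 89.16 kHz.
Within [29.9 kHz, 70.58 kHz]: 31.2 kHz, 49.04 kHz, 51.26 kHz, 69.1 kHz.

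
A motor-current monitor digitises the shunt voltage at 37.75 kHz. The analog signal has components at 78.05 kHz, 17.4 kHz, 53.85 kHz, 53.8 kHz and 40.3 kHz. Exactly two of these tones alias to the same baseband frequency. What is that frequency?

2.55 kHz

fs/2 = 18.875 kHz.
78.05 kHz mod fs = 2.55 kHz.
2.55 kHz ≤ fs/2 = 18.875 kHz, appears at 2.55 kHz.
17.4 kHz ≤ fs/2 = 18.875 kHz, passes unchanged.
53.85 kHz mod fs = 16.1 kHz.
16.1 kHz ≤ fs/2 = 18.875 kHz, appears at 16.1 kHz.
53.8 kHz mod fs = 16.05 kHz.
16.05 kHz ≤ fs/2 = 18.875 kHz, appears at 16.05 kHz.
40.3 kHz mod fs = 2.55 kHz.
2.55 kHz ≤ fs/2 = 18.875 kHz, appears at 2.55 kHz.
40.3 kHz and 78.05 kHz both map to 2.55 kHz.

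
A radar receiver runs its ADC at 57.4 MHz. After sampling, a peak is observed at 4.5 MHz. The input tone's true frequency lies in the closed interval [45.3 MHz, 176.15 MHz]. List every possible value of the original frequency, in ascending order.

Frequencies that alias to 4.5 MHz are k·fs ± 4.5 MHz for integer k ≥ 0.
k=0: 4.5 MHz.
k=1: 52.9 MHz, 61.9 MHz.
k=2: 110.3 MHz, 119.3 MHz.
k=3: 167.7 MHz, 176.7 MHz.
k=4: 225.1 MHz, 234.1 MHz.
Within [45.3 MHz, 176.15 MHz]: 52.9 MHz, 61.9 MHz, 110.3 MHz, 119.3 MHz, 167.7 MHz.

52.9 MHz, 61.9 MHz, 110.3 MHz, 119.3 MHz, 167.7 MHz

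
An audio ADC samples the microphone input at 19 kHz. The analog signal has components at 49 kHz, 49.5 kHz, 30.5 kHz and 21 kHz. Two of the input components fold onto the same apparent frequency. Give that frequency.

7.5 kHz

fs/2 = 9.5 kHz.
49 kHz mod fs = 11 kHz.
11 kHz > fs/2 = 9.5 kHz, folds to fs − 11 kHz = 8 kHz.
49.5 kHz mod fs = 11.5 kHz.
11.5 kHz > fs/2 = 9.5 kHz, folds to fs − 11.5 kHz = 7.5 kHz.
30.5 kHz mod fs = 11.5 kHz.
11.5 kHz > fs/2 = 9.5 kHz, folds to fs − 11.5 kHz = 7.5 kHz.
21 kHz mod fs = 2 kHz.
2 kHz ≤ fs/2 = 9.5 kHz, appears at 2 kHz.
30.5 kHz and 49.5 kHz both map to 7.5 kHz.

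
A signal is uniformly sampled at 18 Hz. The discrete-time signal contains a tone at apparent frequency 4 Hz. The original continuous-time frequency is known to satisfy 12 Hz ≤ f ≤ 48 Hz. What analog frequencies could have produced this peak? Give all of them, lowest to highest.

14 Hz, 22 Hz, 32 Hz, 40 Hz

Frequencies that alias to 4 Hz are k·fs ± 4 Hz for integer k ≥ 0.
k=0: 4 Hz.
k=1: 14 Hz, 22 Hz.
k=2: 32 Hz, 40 Hz.
k=3: 50 Hz, 58 Hz.
Within [12 Hz, 48 Hz]: 14 Hz, 22 Hz, 32 Hz, 40 Hz.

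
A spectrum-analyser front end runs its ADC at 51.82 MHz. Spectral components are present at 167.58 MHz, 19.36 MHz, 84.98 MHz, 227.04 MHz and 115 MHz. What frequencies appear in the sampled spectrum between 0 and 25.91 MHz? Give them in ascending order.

fs/2 = 25.91 MHz.
167.58 MHz mod fs = 12.12 MHz.
12.12 MHz ≤ fs/2 = 25.91 MHz, appears at 12.12 MHz.
19.36 MHz ≤ fs/2 = 25.91 MHz, passes unchanged.
84.98 MHz mod fs = 33.16 MHz.
33.16 MHz > fs/2 = 25.91 MHz, folds to fs − 33.16 MHz = 18.66 MHz.
227.04 MHz mod fs = 19.76 MHz.
19.76 MHz ≤ fs/2 = 25.91 MHz, appears at 19.76 MHz.
115 MHz mod fs = 11.36 MHz.
11.36 MHz ≤ fs/2 = 25.91 MHz, appears at 11.36 MHz.
Distinct values: {11.36 MHz, 12.12 MHz, 18.66 MHz, 19.36 MHz, 19.76 MHz}.

11.36 MHz, 12.12 MHz, 18.66 MHz, 19.36 MHz, 19.76 MHz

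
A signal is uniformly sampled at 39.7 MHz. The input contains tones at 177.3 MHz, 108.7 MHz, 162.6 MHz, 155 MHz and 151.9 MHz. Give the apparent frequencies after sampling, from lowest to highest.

fs/2 = 19.85 MHz.
177.3 MHz mod fs = 18.5 MHz.
18.5 MHz ≤ fs/2 = 19.85 MHz, appears at 18.5 MHz.
108.7 MHz mod fs = 29.3 MHz.
29.3 MHz > fs/2 = 19.85 MHz, folds to fs − 29.3 MHz = 10.4 MHz.
162.6 MHz mod fs = 3.8 MHz.
3.8 MHz ≤ fs/2 = 19.85 MHz, appears at 3.8 MHz.
155 MHz mod fs = 35.9 MHz.
35.9 MHz > fs/2 = 19.85 MHz, folds to fs − 35.9 MHz = 3.8 MHz.
151.9 MHz mod fs = 32.8 MHz.
32.8 MHz > fs/2 = 19.85 MHz, folds to fs − 32.8 MHz = 6.9 MHz.
Distinct values: {3.8 MHz, 6.9 MHz, 10.4 MHz, 18.5 MHz}.

3.8 MHz, 6.9 MHz, 10.4 MHz, 18.5 MHz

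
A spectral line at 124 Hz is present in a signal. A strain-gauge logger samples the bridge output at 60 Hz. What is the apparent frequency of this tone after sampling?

4 Hz

124 Hz mod fs = 4 Hz.
4 Hz ≤ fs/2 = 30 Hz, appears at 4 Hz.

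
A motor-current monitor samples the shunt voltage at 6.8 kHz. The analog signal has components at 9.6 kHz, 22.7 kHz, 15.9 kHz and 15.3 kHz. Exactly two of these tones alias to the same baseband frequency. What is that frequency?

fs/2 = 3.4 kHz.
9.6 kHz mod fs = 2.8 kHz.
2.8 kHz ≤ fs/2 = 3.4 kHz, appears at 2.8 kHz.
22.7 kHz mod fs = 2.3 kHz.
2.3 kHz ≤ fs/2 = 3.4 kHz, appears at 2.3 kHz.
15.9 kHz mod fs = 2.3 kHz.
2.3 kHz ≤ fs/2 = 3.4 kHz, appears at 2.3 kHz.
15.3 kHz mod fs = 1.7 kHz.
1.7 kHz ≤ fs/2 = 3.4 kHz, appears at 1.7 kHz.
15.9 kHz and 22.7 kHz both map to 2.3 kHz.

2.3 kHz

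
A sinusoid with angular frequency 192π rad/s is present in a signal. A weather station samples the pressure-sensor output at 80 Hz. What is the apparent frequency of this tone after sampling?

16 Hz

ω = 192π rad/s → f = ω/(2π) = 96 Hz.
96 Hz mod fs = 16 Hz.
16 Hz ≤ fs/2 = 40 Hz, appears at 16 Hz.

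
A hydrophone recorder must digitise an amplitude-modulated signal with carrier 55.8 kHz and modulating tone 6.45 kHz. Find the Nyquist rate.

124.5 kHz

AM sidebands sit at fc ± fm = 49.35 kHz and 62.25 kHz.
Highest-frequency component: 62.25 kHz.
Nyquist rate = 2 × 62.25 kHz = 124.5 kHz.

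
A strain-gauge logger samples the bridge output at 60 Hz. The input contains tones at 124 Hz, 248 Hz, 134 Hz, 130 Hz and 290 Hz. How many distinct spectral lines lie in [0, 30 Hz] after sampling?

4

fs/2 = 30 Hz.
124 Hz mod fs = 4 Hz.
4 Hz ≤ fs/2 = 30 Hz, appears at 4 Hz.
248 Hz mod fs = 8 Hz.
8 Hz ≤ fs/2 = 30 Hz, appears at 8 Hz.
134 Hz mod fs = 14 Hz.
14 Hz ≤ fs/2 = 30 Hz, appears at 14 Hz.
130 Hz mod fs = 10 Hz.
10 Hz ≤ fs/2 = 30 Hz, appears at 10 Hz.
290 Hz mod fs = 50 Hz.
50 Hz > fs/2 = 30 Hz, folds to fs − 50 Hz = 10 Hz.
Distinct values: {4 Hz, 8 Hz, 10 Hz, 14 Hz} → 4.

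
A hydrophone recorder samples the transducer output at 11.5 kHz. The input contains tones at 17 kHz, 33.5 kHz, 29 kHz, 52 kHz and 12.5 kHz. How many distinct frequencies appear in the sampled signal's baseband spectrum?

fs/2 = 5.75 kHz.
17 kHz mod fs = 5.5 kHz.
5.5 kHz ≤ fs/2 = 5.75 kHz, appears at 5.5 kHz.
33.5 kHz mod fs = 10.5 kHz.
10.5 kHz > fs/2 = 5.75 kHz, folds to fs − 10.5 kHz = 1 kHz.
29 kHz mod fs = 6 kHz.
6 kHz > fs/2 = 5.75 kHz, folds to fs − 6 kHz = 5.5 kHz.
52 kHz mod fs = 6 kHz.
6 kHz > fs/2 = 5.75 kHz, folds to fs − 6 kHz = 5.5 kHz.
12.5 kHz mod fs = 1 kHz.
1 kHz ≤ fs/2 = 5.75 kHz, appears at 1 kHz.
Distinct values: {1 kHz, 5.5 kHz} → 2.

2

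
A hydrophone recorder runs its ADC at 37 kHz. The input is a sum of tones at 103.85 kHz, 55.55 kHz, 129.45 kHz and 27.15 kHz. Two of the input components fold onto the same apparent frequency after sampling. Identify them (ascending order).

fs/2 = 18.5 kHz.
103.85 kHz mod fs = 29.85 kHz.
29.85 kHz > fs/2 = 18.5 kHz, folds to fs − 29.85 kHz = 7.15 kHz.
55.55 kHz mod fs = 18.55 kHz.
18.55 kHz > fs/2 = 18.5 kHz, folds to fs − 18.55 kHz = 18.45 kHz.
129.45 kHz mod fs = 18.45 kHz.
18.45 kHz ≤ fs/2 = 18.5 kHz, appears at 18.45 kHz.
27.15 kHz > fs/2 = 18.5 kHz, folds to fs − 27.15 kHz = 9.85 kHz.
55.55 kHz and 129.45 kHz both map to 18.45 kHz.

55.55 kHz, 129.45 kHz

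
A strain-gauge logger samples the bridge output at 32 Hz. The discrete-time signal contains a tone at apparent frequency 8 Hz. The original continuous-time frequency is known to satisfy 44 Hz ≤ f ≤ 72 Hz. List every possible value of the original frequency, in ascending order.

Frequencies that alias to 8 Hz are k·fs ± 8 Hz for integer k ≥ 0.
k=0: 8 Hz.
k=1: 24 Hz, 40 Hz.
k=2: 56 Hz, 72 Hz.
k=3: 88 Hz, 104 Hz.
Within [44 Hz, 72 Hz]: 56 Hz, 72 Hz.

56 Hz, 72 Hz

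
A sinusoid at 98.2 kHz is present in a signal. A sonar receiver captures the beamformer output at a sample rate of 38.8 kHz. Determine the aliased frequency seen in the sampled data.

18.2 kHz

98.2 kHz mod fs = 20.6 kHz.
20.6 kHz > fs/2 = 19.4 kHz, folds to fs − 20.6 kHz = 18.2 kHz.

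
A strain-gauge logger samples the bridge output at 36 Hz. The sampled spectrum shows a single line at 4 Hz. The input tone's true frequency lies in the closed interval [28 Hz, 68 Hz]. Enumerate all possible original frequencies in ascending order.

Frequencies that alias to 4 Hz are k·fs ± 4 Hz for integer k ≥ 0.
k=0: 4 Hz.
k=1: 32 Hz, 40 Hz.
k=2: 68 Hz, 76 Hz.
k=3: 104 Hz, 112 Hz.
Within [28 Hz, 68 Hz]: 32 Hz, 40 Hz, 68 Hz.

32 Hz, 40 Hz, 68 Hz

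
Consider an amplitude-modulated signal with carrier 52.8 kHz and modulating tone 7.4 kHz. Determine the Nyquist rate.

120.4 kHz

AM sidebands sit at fc ± fm = 45.4 kHz and 60.2 kHz.
Highest-frequency component: 60.2 kHz.
Nyquist rate = 2 × 60.2 kHz = 120.4 kHz.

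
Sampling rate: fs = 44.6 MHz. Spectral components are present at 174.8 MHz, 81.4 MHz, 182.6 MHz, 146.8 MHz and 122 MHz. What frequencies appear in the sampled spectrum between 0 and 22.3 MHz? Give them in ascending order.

3.6 MHz, 4.2 MHz, 7.8 MHz, 11.8 MHz, 13 MHz

fs/2 = 22.3 MHz.
174.8 MHz mod fs = 41 MHz.
41 MHz > fs/2 = 22.3 MHz, folds to fs − 41 MHz = 3.6 MHz.
81.4 MHz mod fs = 36.8 MHz.
36.8 MHz > fs/2 = 22.3 MHz, folds to fs − 36.8 MHz = 7.8 MHz.
182.6 MHz mod fs = 4.2 MHz.
4.2 MHz ≤ fs/2 = 22.3 MHz, appears at 4.2 MHz.
146.8 MHz mod fs = 13 MHz.
13 MHz ≤ fs/2 = 22.3 MHz, appears at 13 MHz.
122 MHz mod fs = 32.8 MHz.
32.8 MHz > fs/2 = 22.3 MHz, folds to fs − 32.8 MHz = 11.8 MHz.
Distinct values: {3.6 MHz, 4.2 MHz, 7.8 MHz, 11.8 MHz, 13 MHz}.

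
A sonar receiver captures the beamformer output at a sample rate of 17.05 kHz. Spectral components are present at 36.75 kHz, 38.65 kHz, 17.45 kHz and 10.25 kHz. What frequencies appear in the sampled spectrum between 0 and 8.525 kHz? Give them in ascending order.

fs/2 = 8.525 kHz.
36.75 kHz mod fs = 2.65 kHz.
2.65 kHz ≤ fs/2 = 8.525 kHz, appears at 2.65 kHz.
38.65 kHz mod fs = 4.55 kHz.
4.55 kHz ≤ fs/2 = 8.525 kHz, appears at 4.55 kHz.
17.45 kHz mod fs = 0.4 kHz.
0.4 kHz ≤ fs/2 = 8.525 kHz, appears at 0.4 kHz.
10.25 kHz > fs/2 = 8.525 kHz, folds to fs − 10.25 kHz = 6.8 kHz.
Distinct values: {0.4 kHz, 2.65 kHz, 4.55 kHz, 6.8 kHz}.

0.4 kHz, 2.65 kHz, 4.55 kHz, 6.8 kHz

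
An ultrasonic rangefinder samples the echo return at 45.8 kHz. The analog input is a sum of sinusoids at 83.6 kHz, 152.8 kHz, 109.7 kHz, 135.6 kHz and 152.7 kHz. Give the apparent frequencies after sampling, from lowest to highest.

1.8 kHz, 8 kHz, 15.3 kHz, 15.4 kHz, 18.1 kHz

fs/2 = 22.9 kHz.
83.6 kHz mod fs = 37.8 kHz.
37.8 kHz > fs/2 = 22.9 kHz, folds to fs − 37.8 kHz = 8 kHz.
152.8 kHz mod fs = 15.4 kHz.
15.4 kHz ≤ fs/2 = 22.9 kHz, appears at 15.4 kHz.
109.7 kHz mod fs = 18.1 kHz.
18.1 kHz ≤ fs/2 = 22.9 kHz, appears at 18.1 kHz.
135.6 kHz mod fs = 44 kHz.
44 kHz > fs/2 = 22.9 kHz, folds to fs − 44 kHz = 1.8 kHz.
152.7 kHz mod fs = 15.3 kHz.
15.3 kHz ≤ fs/2 = 22.9 kHz, appears at 15.3 kHz.
Distinct values: {1.8 kHz, 8 kHz, 15.3 kHz, 15.4 kHz, 18.1 kHz}.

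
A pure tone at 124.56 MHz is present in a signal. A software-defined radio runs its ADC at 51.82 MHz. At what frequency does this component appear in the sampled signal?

20.92 MHz

124.56 MHz mod fs = 20.92 MHz.
20.92 MHz ≤ fs/2 = 25.91 MHz, appears at 20.92 MHz.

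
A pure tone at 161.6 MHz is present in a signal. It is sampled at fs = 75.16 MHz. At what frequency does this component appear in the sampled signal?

11.28 MHz

161.6 MHz mod fs = 11.28 MHz.
11.28 MHz ≤ fs/2 = 37.58 MHz, appears at 11.28 MHz.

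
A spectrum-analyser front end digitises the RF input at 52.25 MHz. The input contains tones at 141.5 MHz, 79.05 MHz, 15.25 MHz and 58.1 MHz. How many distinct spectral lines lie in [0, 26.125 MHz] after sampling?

3

fs/2 = 26.125 MHz.
141.5 MHz mod fs = 37 MHz.
37 MHz > fs/2 = 26.125 MHz, folds to fs − 37 MHz = 15.25 MHz.
79.05 MHz mod fs = 26.8 MHz.
26.8 MHz > fs/2 = 26.125 MHz, folds to fs − 26.8 MHz = 25.45 MHz.
15.25 MHz ≤ fs/2 = 26.125 MHz, passes unchanged.
58.1 MHz mod fs = 5.85 MHz.
5.85 MHz ≤ fs/2 = 26.125 MHz, appears at 5.85 MHz.
Distinct values: {5.85 MHz, 15.25 MHz, 25.45 MHz} → 3.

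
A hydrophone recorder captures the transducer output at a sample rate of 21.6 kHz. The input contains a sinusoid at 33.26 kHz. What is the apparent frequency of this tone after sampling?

33.26 kHz mod fs = 11.66 kHz.
11.66 kHz > fs/2 = 10.8 kHz, folds to fs − 11.66 kHz = 9.94 kHz.

9.94 kHz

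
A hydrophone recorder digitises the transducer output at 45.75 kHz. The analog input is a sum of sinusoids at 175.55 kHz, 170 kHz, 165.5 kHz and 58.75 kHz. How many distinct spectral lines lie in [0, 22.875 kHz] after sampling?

3

fs/2 = 22.875 kHz.
175.55 kHz mod fs = 38.3 kHz.
38.3 kHz > fs/2 = 22.875 kHz, folds to fs − 38.3 kHz = 7.45 kHz.
170 kHz mod fs = 32.75 kHz.
32.75 kHz > fs/2 = 22.875 kHz, folds to fs − 32.75 kHz = 13 kHz.
165.5 kHz mod fs = 28.25 kHz.
28.25 kHz > fs/2 = 22.875 kHz, folds to fs − 28.25 kHz = 17.5 kHz.
58.75 kHz mod fs = 13 kHz.
13 kHz ≤ fs/2 = 22.875 kHz, appears at 13 kHz.
Distinct values: {7.45 kHz, 13 kHz, 17.5 kHz} → 3.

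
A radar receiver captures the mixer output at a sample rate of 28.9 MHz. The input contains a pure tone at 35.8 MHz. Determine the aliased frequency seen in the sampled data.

6.9 MHz

35.8 MHz mod fs = 6.9 MHz.
6.9 MHz ≤ fs/2 = 14.45 MHz, appears at 6.9 MHz.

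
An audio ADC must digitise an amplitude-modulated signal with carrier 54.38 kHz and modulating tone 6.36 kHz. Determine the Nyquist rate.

121.48 kHz

AM sidebands sit at fc ± fm = 48.02 kHz and 60.74 kHz.
Highest-frequency component: 60.74 kHz.
Nyquist rate = 2 × 60.74 kHz = 121.48 kHz.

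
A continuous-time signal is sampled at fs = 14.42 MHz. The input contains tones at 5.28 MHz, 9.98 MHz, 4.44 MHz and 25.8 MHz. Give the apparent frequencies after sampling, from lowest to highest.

fs/2 = 7.21 MHz.
5.28 MHz ≤ fs/2 = 7.21 MHz, passes unchanged.
9.98 MHz > fs/2 = 7.21 MHz, folds to fs − 9.98 MHz = 4.44 MHz.
4.44 MHz ≤ fs/2 = 7.21 MHz, passes unchanged.
25.8 MHz mod fs = 11.38 MHz.
11.38 MHz > fs/2 = 7.21 MHz, folds to fs − 11.38 MHz = 3.04 MHz.
Distinct values: {3.04 MHz, 4.44 MHz, 5.28 MHz}.

3.04 MHz, 4.44 MHz, 5.28 MHz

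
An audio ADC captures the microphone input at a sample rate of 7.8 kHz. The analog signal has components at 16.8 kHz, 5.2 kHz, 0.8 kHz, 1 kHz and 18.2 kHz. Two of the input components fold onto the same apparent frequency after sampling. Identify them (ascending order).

fs/2 = 3.9 kHz.
16.8 kHz mod fs = 1.2 kHz.
1.2 kHz ≤ fs/2 = 3.9 kHz, appears at 1.2 kHz.
5.2 kHz > fs/2 = 3.9 kHz, folds to fs − 5.2 kHz = 2.6 kHz.
0.8 kHz ≤ fs/2 = 3.9 kHz, passes unchanged.
1 kHz ≤ fs/2 = 3.9 kHz, passes unchanged.
18.2 kHz mod fs = 2.6 kHz.
2.6 kHz ≤ fs/2 = 3.9 kHz, appears at 2.6 kHz.
5.2 kHz and 18.2 kHz both map to 2.6 kHz.

5.2 kHz, 18.2 kHz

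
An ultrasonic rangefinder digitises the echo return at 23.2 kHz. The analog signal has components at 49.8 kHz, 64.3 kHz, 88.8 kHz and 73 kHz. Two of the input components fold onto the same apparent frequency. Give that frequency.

3.4 kHz

fs/2 = 11.6 kHz.
49.8 kHz mod fs = 3.4 kHz.
3.4 kHz ≤ fs/2 = 11.6 kHz, appears at 3.4 kHz.
64.3 kHz mod fs = 17.9 kHz.
17.9 kHz > fs/2 = 11.6 kHz, folds to fs − 17.9 kHz = 5.3 kHz.
88.8 kHz mod fs = 19.2 kHz.
19.2 kHz > fs/2 = 11.6 kHz, folds to fs − 19.2 kHz = 4 kHz.
73 kHz mod fs = 3.4 kHz.
3.4 kHz ≤ fs/2 = 11.6 kHz, appears at 3.4 kHz.
49.8 kHz and 73 kHz both map to 3.4 kHz.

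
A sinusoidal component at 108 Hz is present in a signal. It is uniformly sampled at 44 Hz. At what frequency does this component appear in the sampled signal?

108 Hz mod fs = 20 Hz.
20 Hz ≤ fs/2 = 22 Hz, appears at 20 Hz.

20 Hz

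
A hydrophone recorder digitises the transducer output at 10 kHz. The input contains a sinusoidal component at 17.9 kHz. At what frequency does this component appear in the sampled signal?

2.1 kHz

17.9 kHz mod fs = 7.9 kHz.
7.9 kHz > fs/2 = 5 kHz, folds to fs − 7.9 kHz = 2.1 kHz.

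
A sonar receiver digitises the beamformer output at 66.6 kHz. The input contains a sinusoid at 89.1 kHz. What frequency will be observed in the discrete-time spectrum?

22.5 kHz

89.1 kHz mod fs = 22.5 kHz.
22.5 kHz ≤ fs/2 = 33.3 kHz, appears at 22.5 kHz.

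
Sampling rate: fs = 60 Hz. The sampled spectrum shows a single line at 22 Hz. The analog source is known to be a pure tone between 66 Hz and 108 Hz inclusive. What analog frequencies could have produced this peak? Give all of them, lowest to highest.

Frequencies that alias to 22 Hz are k·fs ± 22 Hz for integer k ≥ 0.
k=0: 22 Hz.
k=1: 38 Hz, 82 Hz.
k=2: 98 Hz, 142 Hz.
k=3: 158 Hz, 202 Hz.
Within [66 Hz, 108 Hz]: 82 Hz, 98 Hz.

82 Hz, 98 Hz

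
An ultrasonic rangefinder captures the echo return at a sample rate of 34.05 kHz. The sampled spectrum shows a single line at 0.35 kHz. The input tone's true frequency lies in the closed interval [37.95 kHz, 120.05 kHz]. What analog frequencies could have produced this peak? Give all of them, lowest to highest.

67.75 kHz, 68.45 kHz, 101.8 kHz, 102.5 kHz

Frequencies that alias to 0.35 kHz are k·fs ± 0.35 kHz for integer k ≥ 0.
k=0: 0.35 kHz.
k=1: 33.7 kHz, 34.4 kHz.
k=2: 67.75 kHz, 68.45 kHz.
k=3: 101.8 kHz, 102.5 kHz.
k=4: 135.85 kHz, 136.55 kHz.
Within [37.95 kHz, 120.05 kHz]: 67.75 kHz, 68.45 kHz, 101.8 kHz, 102.5 kHz.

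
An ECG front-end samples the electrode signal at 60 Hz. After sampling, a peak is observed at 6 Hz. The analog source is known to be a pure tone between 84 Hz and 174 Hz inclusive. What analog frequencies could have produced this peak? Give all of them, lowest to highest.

Frequencies that alias to 6 Hz are k·fs ± 6 Hz for integer k ≥ 0.
k=0: 6 Hz.
k=1: 54 Hz, 66 Hz.
k=2: 114 Hz, 126 Hz.
k=3: 174 Hz, 186 Hz.
k=4: 234 Hz, 246 Hz.
Within [84 Hz, 174 Hz]: 114 Hz, 126 Hz, 174 Hz.

114 Hz, 126 Hz, 174 Hz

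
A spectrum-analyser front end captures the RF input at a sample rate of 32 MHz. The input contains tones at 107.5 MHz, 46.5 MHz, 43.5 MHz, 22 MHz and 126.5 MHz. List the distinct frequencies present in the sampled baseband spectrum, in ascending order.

1.5 MHz, 10 MHz, 11.5 MHz, 14.5 MHz

fs/2 = 16 MHz.
107.5 MHz mod fs = 11.5 MHz.
11.5 MHz ≤ fs/2 = 16 MHz, appears at 11.5 MHz.
46.5 MHz mod fs = 14.5 MHz.
14.5 MHz ≤ fs/2 = 16 MHz, appears at 14.5 MHz.
43.5 MHz mod fs = 11.5 MHz.
11.5 MHz ≤ fs/2 = 16 MHz, appears at 11.5 MHz.
22 MHz > fs/2 = 16 MHz, folds to fs − 22 MHz = 10 MHz.
126.5 MHz mod fs = 30.5 MHz.
30.5 MHz > fs/2 = 16 MHz, folds to fs − 30.5 MHz = 1.5 MHz.
Distinct values: {1.5 MHz, 10 MHz, 11.5 MHz, 14.5 MHz}.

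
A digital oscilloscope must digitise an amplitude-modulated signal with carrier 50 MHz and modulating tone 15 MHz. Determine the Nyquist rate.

130 MHz

AM sidebands sit at fc ± fm = 35 MHz and 65 MHz.
Highest-frequency component: 65 MHz.
Nyquist rate = 2 × 65 MHz = 130 MHz.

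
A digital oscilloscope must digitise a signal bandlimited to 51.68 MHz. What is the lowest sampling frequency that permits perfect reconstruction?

103.36 MHz

Nyquist rate = 2 × 51.68 MHz = 103.36 MHz.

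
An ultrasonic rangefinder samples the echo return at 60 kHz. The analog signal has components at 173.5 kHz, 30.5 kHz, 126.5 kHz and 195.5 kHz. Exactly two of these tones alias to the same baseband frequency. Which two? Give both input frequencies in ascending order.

126.5 kHz, 173.5 kHz

fs/2 = 30 kHz.
173.5 kHz mod fs = 53.5 kHz.
53.5 kHz > fs/2 = 30 kHz, folds to fs − 53.5 kHz = 6.5 kHz.
30.5 kHz > fs/2 = 30 kHz, folds to fs − 30.5 kHz = 29.5 kHz.
126.5 kHz mod fs = 6.5 kHz.
6.5 kHz ≤ fs/2 = 30 kHz, appears at 6.5 kHz.
195.5 kHz mod fs = 15.5 kHz.
15.5 kHz ≤ fs/2 = 30 kHz, appears at 15.5 kHz.
126.5 kHz and 173.5 kHz both map to 6.5 kHz.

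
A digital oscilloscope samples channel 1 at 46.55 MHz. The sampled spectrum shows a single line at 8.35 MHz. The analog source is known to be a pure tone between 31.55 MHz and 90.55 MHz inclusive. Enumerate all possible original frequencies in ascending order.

Frequencies that alias to 8.35 MHz are k·fs ± 8.35 MHz for integer k ≥ 0.
k=0: 8.35 MHz.
k=1: 38.2 MHz, 54.9 MHz.
k=2: 84.75 MHz, 101.45 MHz.
k=3: 131.3 MHz, 148 MHz.
Within [31.55 MHz, 90.55 MHz]: 38.2 MHz, 54.9 MHz, 84.75 MHz.

38.2 MHz, 54.9 MHz, 84.75 MHz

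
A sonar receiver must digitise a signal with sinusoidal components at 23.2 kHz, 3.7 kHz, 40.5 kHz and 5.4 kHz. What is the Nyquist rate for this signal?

Highest-frequency component: 40.5 kHz.
Nyquist rate = 2 × 40.5 kHz = 81 kHz.

81 kHz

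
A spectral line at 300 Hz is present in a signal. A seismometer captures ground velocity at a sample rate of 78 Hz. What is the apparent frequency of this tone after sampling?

300 Hz mod fs = 66 Hz.
66 Hz > fs/2 = 39 Hz, folds to fs − 66 Hz = 12 Hz.

12 Hz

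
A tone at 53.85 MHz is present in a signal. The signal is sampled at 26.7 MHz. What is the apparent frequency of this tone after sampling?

0.45 MHz

53.85 MHz mod fs = 0.45 MHz.
0.45 MHz ≤ fs/2 = 13.35 MHz, appears at 0.45 MHz.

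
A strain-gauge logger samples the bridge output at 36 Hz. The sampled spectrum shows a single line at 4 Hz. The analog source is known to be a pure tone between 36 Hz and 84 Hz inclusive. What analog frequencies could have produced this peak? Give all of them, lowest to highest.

40 Hz, 68 Hz, 76 Hz

Frequencies that alias to 4 Hz are k·fs ± 4 Hz for integer k ≥ 0.
k=0: 4 Hz.
k=1: 32 Hz, 40 Hz.
k=2: 68 Hz, 76 Hz.
k=3: 104 Hz, 112 Hz.
Within [36 Hz, 84 Hz]: 40 Hz, 68 Hz, 76 Hz.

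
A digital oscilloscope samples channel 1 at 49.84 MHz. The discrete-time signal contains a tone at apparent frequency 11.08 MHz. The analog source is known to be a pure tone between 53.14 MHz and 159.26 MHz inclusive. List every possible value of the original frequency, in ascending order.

Frequencies that alias to 11.08 MHz are k·fs ± 11.08 MHz for integer k ≥ 0.
k=0: 11.08 MHz.
k=1: 38.76 MHz, 60.92 MHz.
k=2: 88.6 MHz, 110.76 MHz.
k=3: 138.44 MHz, 160.6 MHz.
k=4: 188.28 MHz, 210.44 MHz.
Within [53.14 MHz, 159.26 MHz]: 60.92 MHz, 88.6 MHz, 110.76 MHz, 138.44 MHz.

60.92 MHz, 88.6 MHz, 110.76 MHz, 138.44 MHz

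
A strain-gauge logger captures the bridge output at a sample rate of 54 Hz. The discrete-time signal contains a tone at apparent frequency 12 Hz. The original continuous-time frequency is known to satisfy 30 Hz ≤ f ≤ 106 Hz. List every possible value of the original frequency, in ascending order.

42 Hz, 66 Hz, 96 Hz

Frequencies that alias to 12 Hz are k·fs ± 12 Hz for integer k ≥ 0.
k=0: 12 Hz.
k=1: 42 Hz, 66 Hz.
k=2: 96 Hz, 120 Hz.
k=3: 150 Hz, 174 Hz.
Within [30 Hz, 106 Hz]: 42 Hz, 66 Hz, 96 Hz.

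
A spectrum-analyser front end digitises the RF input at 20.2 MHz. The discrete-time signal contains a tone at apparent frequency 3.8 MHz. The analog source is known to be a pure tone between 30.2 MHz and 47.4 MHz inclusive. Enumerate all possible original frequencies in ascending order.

36.6 MHz, 44.2 MHz

Frequencies that alias to 3.8 MHz are k·fs ± 3.8 MHz for integer k ≥ 0.
k=0: 3.8 MHz.
k=1: 16.4 MHz, 24 MHz.
k=2: 36.6 MHz, 44.2 MHz.
k=3: 56.8 MHz, 64.4 MHz.
Within [30.2 MHz, 47.4 MHz]: 36.6 MHz, 44.2 MHz.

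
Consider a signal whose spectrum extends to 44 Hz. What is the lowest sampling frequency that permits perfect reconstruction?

88 Hz

Nyquist rate = 2 × 44 Hz = 88 Hz.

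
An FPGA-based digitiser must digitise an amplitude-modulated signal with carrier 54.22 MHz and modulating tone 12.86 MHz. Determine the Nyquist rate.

AM sidebands sit at fc ± fm = 41.36 MHz and 67.08 MHz.
Highest-frequency component: 67.08 MHz.
Nyquist rate = 2 × 67.08 MHz = 134.16 MHz.

134.16 MHz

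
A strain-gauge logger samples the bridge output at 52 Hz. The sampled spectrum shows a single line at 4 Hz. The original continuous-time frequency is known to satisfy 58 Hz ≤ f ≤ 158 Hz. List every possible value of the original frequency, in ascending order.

Frequencies that alias to 4 Hz are k·fs ± 4 Hz for integer k ≥ 0.
k=0: 4 Hz.
k=1: 48 Hz, 56 Hz.
k=2: 100 Hz, 108 Hz.
k=3: 152 Hz, 160 Hz.
k=4: 204 Hz, 212 Hz.
Within [58 Hz, 158 Hz]: 100 Hz, 108 Hz, 152 Hz.

100 Hz, 108 Hz, 152 Hz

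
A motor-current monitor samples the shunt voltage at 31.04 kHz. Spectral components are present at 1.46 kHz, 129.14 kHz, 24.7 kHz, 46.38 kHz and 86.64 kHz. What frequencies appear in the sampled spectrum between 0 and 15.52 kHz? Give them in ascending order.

1.46 kHz, 4.98 kHz, 6.34 kHz, 6.48 kHz, 15.34 kHz

fs/2 = 15.52 kHz.
1.46 kHz ≤ fs/2 = 15.52 kHz, passes unchanged.
129.14 kHz mod fs = 4.98 kHz.
4.98 kHz ≤ fs/2 = 15.52 kHz, appears at 4.98 kHz.
24.7 kHz > fs/2 = 15.52 kHz, folds to fs − 24.7 kHz = 6.34 kHz.
46.38 kHz mod fs = 15.34 kHz.
15.34 kHz ≤ fs/2 = 15.52 kHz, appears at 15.34 kHz.
86.64 kHz mod fs = 24.56 kHz.
24.56 kHz > fs/2 = 15.52 kHz, folds to fs − 24.56 kHz = 6.48 kHz.
Distinct values: {1.46 kHz, 4.98 kHz, 6.34 kHz, 6.48 kHz, 15.34 kHz}.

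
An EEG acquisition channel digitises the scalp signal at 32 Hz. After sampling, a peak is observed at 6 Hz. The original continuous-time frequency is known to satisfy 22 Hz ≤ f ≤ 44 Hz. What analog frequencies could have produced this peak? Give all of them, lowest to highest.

26 Hz, 38 Hz

Frequencies that alias to 6 Hz are k·fs ± 6 Hz for integer k ≥ 0.
k=0: 6 Hz.
k=1: 26 Hz, 38 Hz.
k=2: 58 Hz, 70 Hz.
Within [22 Hz, 44 Hz]: 26 Hz, 38 Hz.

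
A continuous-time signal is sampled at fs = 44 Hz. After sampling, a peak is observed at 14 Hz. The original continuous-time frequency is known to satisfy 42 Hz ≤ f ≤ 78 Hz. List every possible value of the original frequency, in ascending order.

Frequencies that alias to 14 Hz are k·fs ± 14 Hz for integer k ≥ 0.
k=0: 14 Hz.
k=1: 30 Hz, 58 Hz.
k=2: 74 Hz, 102 Hz.
k=3: 118 Hz, 146 Hz.
Within [42 Hz, 78 Hz]: 58 Hz, 74 Hz.

58 Hz, 74 Hz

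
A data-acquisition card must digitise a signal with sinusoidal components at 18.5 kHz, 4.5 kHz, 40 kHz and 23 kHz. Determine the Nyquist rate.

Highest-frequency component: 40 kHz.
Nyquist rate = 2 × 40 kHz = 80 kHz.

80 kHz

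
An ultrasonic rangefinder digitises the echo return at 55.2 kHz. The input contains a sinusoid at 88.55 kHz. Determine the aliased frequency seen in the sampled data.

88.55 kHz mod fs = 33.35 kHz.
33.35 kHz > fs/2 = 27.6 kHz, folds to fs − 33.35 kHz = 21.85 kHz.

21.85 kHz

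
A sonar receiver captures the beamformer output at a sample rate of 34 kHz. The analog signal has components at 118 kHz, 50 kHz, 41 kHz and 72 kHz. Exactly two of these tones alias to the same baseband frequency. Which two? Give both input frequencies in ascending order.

fs/2 = 17 kHz.
118 kHz mod fs = 16 kHz.
16 kHz ≤ fs/2 = 17 kHz, appears at 16 kHz.
50 kHz mod fs = 16 kHz.
16 kHz ≤ fs/2 = 17 kHz, appears at 16 kHz.
41 kHz mod fs = 7 kHz.
7 kHz ≤ fs/2 = 17 kHz, appears at 7 kHz.
72 kHz mod fs = 4 kHz.
4 kHz ≤ fs/2 = 17 kHz, appears at 4 kHz.
50 kHz and 118 kHz both map to 16 kHz.

50 kHz, 118 kHz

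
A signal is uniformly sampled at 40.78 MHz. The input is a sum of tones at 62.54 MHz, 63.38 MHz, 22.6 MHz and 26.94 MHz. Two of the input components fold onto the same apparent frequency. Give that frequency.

18.18 MHz

fs/2 = 20.39 MHz.
62.54 MHz mod fs = 21.76 MHz.
21.76 MHz > fs/2 = 20.39 MHz, folds to fs − 21.76 MHz = 19.02 MHz.
63.38 MHz mod fs = 22.6 MHz.
22.6 MHz > fs/2 = 20.39 MHz, folds to fs − 22.6 MHz = 18.18 MHz.
22.6 MHz > fs/2 = 20.39 MHz, folds to fs − 22.6 MHz = 18.18 MHz.
26.94 MHz > fs/2 = 20.39 MHz, folds to fs − 26.94 MHz = 13.84 MHz.
22.6 MHz and 63.38 MHz both map to 18.18 MHz.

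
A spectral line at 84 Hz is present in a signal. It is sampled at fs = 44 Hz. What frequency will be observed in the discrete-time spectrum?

4 Hz

84 Hz mod fs = 40 Hz.
40 Hz > fs/2 = 22 Hz, folds to fs − 40 Hz = 4 Hz.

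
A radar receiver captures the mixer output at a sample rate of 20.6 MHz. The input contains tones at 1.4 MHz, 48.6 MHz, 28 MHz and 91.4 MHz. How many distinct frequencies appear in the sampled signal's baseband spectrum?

3

fs/2 = 10.3 MHz.
1.4 MHz ≤ fs/2 = 10.3 MHz, passes unchanged.
48.6 MHz mod fs = 7.4 MHz.
7.4 MHz ≤ fs/2 = 10.3 MHz, appears at 7.4 MHz.
28 MHz mod fs = 7.4 MHz.
7.4 MHz ≤ fs/2 = 10.3 MHz, appears at 7.4 MHz.
91.4 MHz mod fs = 9 MHz.
9 MHz ≤ fs/2 = 10.3 MHz, appears at 9 MHz.
Distinct values: {1.4 MHz, 7.4 MHz, 9 MHz} → 3.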